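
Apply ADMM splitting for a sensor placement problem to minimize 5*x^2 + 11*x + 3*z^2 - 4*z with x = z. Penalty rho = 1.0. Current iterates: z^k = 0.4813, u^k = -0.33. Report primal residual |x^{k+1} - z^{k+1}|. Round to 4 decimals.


ADMM iteration with rho = 1.0, z^k = 0.4813, u^k = -0.33
Step 1: x-update.
Minimize 5*x^2 + 11*x + (1.0/2)*(x - 0.4813 - 0.33)^2
FOC: (2*5 + 1.0)*x = -11 + 1.0*(0.4813 + 0.33)
x^{k+1} = -0.9262
Step 2: z-update.
Minimize 3*z^2 - 4*z + (1.0/2)*(-0.9262 - z - 0.33)^2
FOC: (2*3 + 1.0)*z = 4 + 1.0*(-0.9262 - 0.33)
z^{k+1} = 0.392
Step 3: u-update.
u^{k+1} = -0.33 - 0.9262 - 0.392 = -1.6482
Step 4: Primal residual = |-0.9262 - 0.392| = 1.3182


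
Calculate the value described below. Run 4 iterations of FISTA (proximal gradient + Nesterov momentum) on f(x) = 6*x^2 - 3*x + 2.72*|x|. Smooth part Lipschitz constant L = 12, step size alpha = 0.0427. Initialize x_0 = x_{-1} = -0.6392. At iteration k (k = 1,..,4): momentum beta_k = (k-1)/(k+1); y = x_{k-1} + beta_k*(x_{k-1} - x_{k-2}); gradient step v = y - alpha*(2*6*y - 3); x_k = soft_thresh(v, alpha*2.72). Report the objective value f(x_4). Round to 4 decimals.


FISTA on f(x) = 6*x^2 - 3*x + 2.72*|x|
L = 12, alpha = 0.0427
Iteration 1: beta = 0.0, y = -0.6392 + 0.0*(-0.6392 + 0.6392) = -0.6392
  grad(y) = -10.6704, v = y - alpha*grad = -0.1836
  prox(v) = soft_thresh(-0.1836, 0.1161) = -0.0674
Iteration 2: beta = 0.3333, y = -0.0674 + 0.3333*(-0.0674 + 0.6392) = 0.1232
  grad(y) = -1.5221, v = y - alpha*grad = 0.1882
  prox(v) = soft_thresh(0.1882, 0.1161) = 0.072
Iteration 3: beta = 0.5, y = 0.072 + 0.5*(0.072 + 0.0674) = 0.1417
  grad(y) = -1.2993, v = y - alpha*grad = 0.1972
  prox(v) = soft_thresh(0.1972, 0.1161) = 0.0811
Iteration 4: beta = 0.6, y = 0.0811 + 0.6*(0.0811 - 0.072) = 0.0865
  grad(y) = -1.9621, v = y - alpha*grad = 0.1703
  prox(v) = soft_thresh(0.1703, 0.1161) = 0.0541
f(x_4) = 6*0.0541^2 - 3*0.0541 + 2.72*|0.0541| = 0.0024


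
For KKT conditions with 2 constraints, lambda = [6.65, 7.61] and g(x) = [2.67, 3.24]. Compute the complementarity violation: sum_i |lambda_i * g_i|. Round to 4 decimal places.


KKT complementary slackness check:
lambda_1 * g_1 = 6.65 * 2.67 = 17.7555
lambda_2 * g_2 = 7.61 * 3.24 = 24.6564
Total violation = 17.7555 + 24.6564 = 42.4119


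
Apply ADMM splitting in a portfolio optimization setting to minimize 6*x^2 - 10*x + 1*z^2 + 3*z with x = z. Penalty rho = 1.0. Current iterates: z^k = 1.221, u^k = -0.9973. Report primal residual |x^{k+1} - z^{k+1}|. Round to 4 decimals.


ADMM iteration with rho = 1.0, z^k = 1.221, u^k = -0.9973
Step 1: x-update.
Minimize 6*x^2 - 10*x + (1.0/2)*(x - 1.221 - 0.9973)^2
FOC: (2*6 + 1.0)*x = 10 + 1.0*(1.221 + 0.9973)
x^{k+1} = 0.9399
Step 2: z-update.
Minimize 1*z^2 + 3*z + (1.0/2)*(0.9399 - z - 0.9973)^2
FOC: (2*1 + 1.0)*z = -3 + 1.0*(0.9399 - 0.9973)
z^{k+1} = -1.0191
Step 3: u-update.
u^{k+1} = -0.9973 + 0.9399 + 1.0191 = 0.9617
Step 4: Primal residual = |0.9399 + 1.0191| = 1.959


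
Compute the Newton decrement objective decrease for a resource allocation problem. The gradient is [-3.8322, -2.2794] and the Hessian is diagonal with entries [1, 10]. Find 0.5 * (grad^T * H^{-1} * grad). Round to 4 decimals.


Step 1: H is diagonal, so H^(-1) * g = [-3.8322, -0.2279].
Step 2: g^T H^(-1) g = sum_i g_i^2 / H_ii
  = (-3.8322)^2/1 + (-2.2794)^2/10
  = 14.6858 + 0.5196 = 15.2053
Step 3: Objective decrease = 0.5 * g^T H^(-1) g = 7.6027


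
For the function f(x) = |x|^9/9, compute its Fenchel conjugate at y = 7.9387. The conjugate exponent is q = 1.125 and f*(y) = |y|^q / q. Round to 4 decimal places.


The conjugate exponent q satisfies 1/p + 1/q = 1.
p = 9, so q = 9/(9 - 1) = 1.125
|y|^q = 7.9387^1.125 = 10.2853
f*(7.9387) = 10.2853 / 1.125 = 9.1425


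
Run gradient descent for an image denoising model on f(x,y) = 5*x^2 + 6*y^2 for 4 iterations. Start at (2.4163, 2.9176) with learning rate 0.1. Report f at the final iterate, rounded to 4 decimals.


Gradient descent on f(x,y) = 5*x^2 + 6*y^2.
Starting point: (2.4163, 2.9176), alpha = 0.1
Step 1: grad_x = 2*5*2.4163 = 24.163, grad_y = 2*6*2.9176 = 35.0112
  x_1 = 2.4163 - 0.1*24.163 = 0.0
  y_1 = 2.9176 - 0.1*35.0112 = -0.5835
Step 2: grad_x = 2*5*0.0 = 0.0, grad_y = 2*6*-0.5835 = -7.0022
  x_2 = 0.0 - 0.1*0.0 = 0.0
  y_2 = -0.5835 - 0.1*-7.0022 = 0.1167
Step 3: grad_x = 2*5*0.0 = 0.0, grad_y = 2*6*0.1167 = 1.4004
  x_3 = 0.0 - 0.1*0.0 = 0.0
  y_3 = 0.1167 - 0.1*1.4004 = -0.0233
Step 4: grad_x = 2*5*0.0 = 0.0, grad_y = 2*6*-0.0233 = -0.2801
  x_4 = 0.0 - 0.1*0.0 = 0.0
  y_4 = -0.0233 - 0.1*-0.2801 = 0.0047
f(0.0, 0.0047) = 5*0.0^2 + 6*0.0047^2 = 0.0001


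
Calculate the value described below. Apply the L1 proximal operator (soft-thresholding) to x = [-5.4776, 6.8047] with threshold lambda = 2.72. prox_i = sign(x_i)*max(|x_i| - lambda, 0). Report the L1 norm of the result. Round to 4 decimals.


Soft-thresholding with lambda = 2.72:
prox(-5.4776) = sign(-5.4776)*max(|-5.4776| - 2.72, 0) = -2.7576
prox(6.8047) = sign(6.8047)*max(|6.8047| - 2.72, 0) = 4.0847
prox(x) = [-2.7576, 4.0847]
||prox(x)||_1 = 2.7576 + 4.0847 = 6.8423


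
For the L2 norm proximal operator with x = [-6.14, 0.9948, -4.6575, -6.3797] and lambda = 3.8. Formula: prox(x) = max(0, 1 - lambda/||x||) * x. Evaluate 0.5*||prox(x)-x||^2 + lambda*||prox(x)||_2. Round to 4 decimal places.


Step 1: Compute ||x||.
||x|| = 10.054
Step 2: Compute scaling factor.
scale = max(0, 1 - 3.8/10.054) = 0.622
Step 3: prox(x) = [-3.8193, 0.6188, -2.8971, -3.9684]
||prox(x)|| = 6.254
Step 4: Proximal objective.
0.5*||prox-x||^2 = 7.22
lambda*||prox|| = 23.7652
Total = 30.985


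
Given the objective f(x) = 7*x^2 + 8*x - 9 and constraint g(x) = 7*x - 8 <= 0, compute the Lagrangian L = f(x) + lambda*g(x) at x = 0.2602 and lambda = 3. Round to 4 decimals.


Step 1: Evaluate f(x).
f(0.2602) = 7*0.2602^2 + 8*0.2602 - 9 = -6.4445
Step 2: Evaluate g(x).
g(0.2602) = 7*0.2602 - 8 = -6.1786
Step 3: Compute Lagrangian.
L = -6.4445 + 3*-6.1786 = -24.9803


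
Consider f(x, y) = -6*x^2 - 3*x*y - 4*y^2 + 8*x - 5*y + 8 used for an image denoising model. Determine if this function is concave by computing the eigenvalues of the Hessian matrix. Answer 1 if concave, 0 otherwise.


The Hessian of f(x,y) = -6*x^2 - 3*x*y - 4*y^2 + 8*x - 5*y + 8 is:
H = [[-12, -3], [-3, -8]]
Trace = -12 - 8 = -20
Determinant = -12*-8 - (-3)^2 = 87
Discriminant = (-20)^2 - 4*87 = 52.0
Eigenvalues: lambda_1 = -13.6056, lambda_2 = -6.3944
The function is concave.

1


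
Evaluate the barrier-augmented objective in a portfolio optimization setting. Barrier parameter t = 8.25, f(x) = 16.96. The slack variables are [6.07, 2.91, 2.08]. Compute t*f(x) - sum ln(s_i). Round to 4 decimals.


Step 1: Compute log-barrier.
ln values: [1.8034, 1.0682, 0.7324]
phi = -(1.8034 + 1.0682 + 0.7324) = -3.6039
Step 2: Compute augmented objective.
t*f(x) = 8.25*16.96 = 139.92
Total = 139.92 - 3.6039 = 136.3161


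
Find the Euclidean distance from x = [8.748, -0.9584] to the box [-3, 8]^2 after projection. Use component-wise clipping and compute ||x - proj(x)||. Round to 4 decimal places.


Project each component onto [-3, 8].
clip(8.748) = 8.0, clip(-0.9584) = -0.9584
Projection = [8.0, -0.9584]
Squared diffs: [0.5595, 0.0]
Distance = sqrt(0.5595) = 0.748


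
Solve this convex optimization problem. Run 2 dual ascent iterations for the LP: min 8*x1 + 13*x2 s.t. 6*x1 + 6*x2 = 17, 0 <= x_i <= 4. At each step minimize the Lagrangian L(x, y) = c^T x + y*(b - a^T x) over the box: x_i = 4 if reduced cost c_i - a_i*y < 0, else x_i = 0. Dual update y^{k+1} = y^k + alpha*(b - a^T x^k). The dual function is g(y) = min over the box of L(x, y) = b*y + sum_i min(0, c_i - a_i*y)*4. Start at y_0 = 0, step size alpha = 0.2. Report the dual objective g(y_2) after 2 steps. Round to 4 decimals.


Dual ascent for LP: min 8*x1 + 13*x2, 6*x1 + 6*x2 = 17, 0 <= x_i <= 4
Step 1: y^k = 0.0, reduced costs: (8.0, 13.0)
  x^k = (0.0, 0.0), subgradient = b - a^T x = 17.0
  y^{k+1} = 0.0 + 0.2*17.0 = 3.4
Step 2: y^k = 3.4, reduced costs: (-12.4, -7.4)
  x^k = (4.0, 4.0), subgradient = b - a^T x = -31.0
  y^{k+1} = 3.4 + 0.2*-31.0 = -2.8
Dual objective at y_2 = -2.8: reduced costs (24.8, 29.8), box minimizer x = (0.0, 0.0)
g(y_2) = b*y + (c1 - a1*y)*x1 + (c2 - a2*y)*x2 = 17*(-2.8) + 24.8*0.0 + 29.8*0.0 = -47.6 + 0.0 + 0.0 = -47.6


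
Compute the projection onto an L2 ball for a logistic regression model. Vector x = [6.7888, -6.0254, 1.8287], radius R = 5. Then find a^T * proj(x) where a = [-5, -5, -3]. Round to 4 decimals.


Step 1: Compute ||x|| (intermediates to 6 decimals).
||x|| = sqrt(6.7888^2 + (-6.0254)^2 + 1.8287^2) = 9.259449
Step 2: Project.
Since ||x|| > R, scale = R/||x|| = 5/9.259449 = 0.539989, proj(x) = scale * x
proj(x) = [3.665877, -3.25365, 0.987478]
Step 3: Dot product.
a^T * proj(x) = -5*3.665877 - 5*(-3.25365) - 3*0.987478 = -5.0236


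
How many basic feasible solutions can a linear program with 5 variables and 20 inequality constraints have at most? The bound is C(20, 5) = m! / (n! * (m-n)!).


Each vertex corresponds to some choice of n active constraints out of m, so the number of vertices is at most C(m, n) = m! / (n!(m-n)!).
m = 20, n = 5
Numerator: 20 * 19 * 18 * 17 * 16
Denominator: 5! = 120
C(20, 5) = 15504


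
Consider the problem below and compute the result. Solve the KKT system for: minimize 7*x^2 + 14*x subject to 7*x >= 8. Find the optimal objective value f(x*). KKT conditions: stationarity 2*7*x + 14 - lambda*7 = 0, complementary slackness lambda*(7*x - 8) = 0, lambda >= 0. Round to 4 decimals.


Step 1: Try lambda = 0 (constraint inactive).
x_unc = -14/(2*7) = -1.0
Check: 7*-1.0 = -7.0 < 8 -- violated!
Step 2: Constraint must be active: 7*x = 8
x* = 8/7 = 1.1429 (rounded; the exact value 8/7 is used below)
lambda = (2*7*(8/7) + 14)/7 = 4.2857
Step 3: Compute optimal value.
f(x*) = 7*(8/7)^2 + 14*(8/7) = 25.1429


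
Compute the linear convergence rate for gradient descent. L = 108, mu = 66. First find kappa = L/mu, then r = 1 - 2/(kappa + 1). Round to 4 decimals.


Step 1: Compute the condition number.
kappa = L/mu = 108/66 = 1.6364
Step 2: Compute the convergence rate.
r = 1 - 2/(kappa + 1) = 1 - 2*mu/(L + mu) = (L - mu)/(L + mu) = 42/174 = 0.2414


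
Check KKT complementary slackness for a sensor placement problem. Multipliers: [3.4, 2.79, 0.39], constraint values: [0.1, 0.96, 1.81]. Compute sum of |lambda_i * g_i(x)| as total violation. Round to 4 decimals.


KKT complementary slackness check:
lambda_1 * g_1 = 3.4 * 0.1 = 0.34
lambda_2 * g_2 = 2.79 * 0.96 = 2.6784
lambda_3 * g_3 = 0.39 * 1.81 = 0.7059
Total violation = 0.34 + 2.6784 + 0.7059 = 3.7243


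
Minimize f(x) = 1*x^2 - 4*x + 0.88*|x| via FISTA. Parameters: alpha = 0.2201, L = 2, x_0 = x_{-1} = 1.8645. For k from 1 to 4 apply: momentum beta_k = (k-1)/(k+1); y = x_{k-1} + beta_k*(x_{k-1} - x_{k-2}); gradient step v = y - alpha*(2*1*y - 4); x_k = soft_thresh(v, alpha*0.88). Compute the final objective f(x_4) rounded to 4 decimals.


FISTA on f(x) = 1*x^2 - 4*x + 0.88*|x|
L = 2, alpha = 0.2201
Iteration 1: beta = 0.0, y = 1.8645 + 0.0*(1.8645 - 1.8645) = 1.8645
  grad(y) = -0.271, v = y - alpha*grad = 1.9241
  prox(v) = soft_thresh(1.9241, 0.1937) = 1.7305
Iteration 2: beta = 0.3333, y = 1.7305 + 0.3333*(1.7305 - 1.8645) = 1.6858
  grad(y) = -0.6284, v = y - alpha*grad = 1.8241
  prox(v) = soft_thresh(1.8241, 0.1937) = 1.6304
Iteration 3: beta = 0.5, y = 1.6304 + 0.5*(1.6304 - 1.7305) = 1.5804
  grad(y) = -0.8392, v = y - alpha*grad = 1.7651
  prox(v) = soft_thresh(1.7651, 0.1937) = 1.5714
Iteration 4: beta = 0.6, y = 1.5714 + 0.6*(1.5714 - 1.6304) = 1.536
  grad(y) = -0.928, v = y - alpha*grad = 1.7403
  prox(v) = soft_thresh(1.7403, 0.1937) = 1.5466
f(x_4) = 1*1.5466^2 - 4*1.5466 + 0.88*|1.5466| = -2.4334


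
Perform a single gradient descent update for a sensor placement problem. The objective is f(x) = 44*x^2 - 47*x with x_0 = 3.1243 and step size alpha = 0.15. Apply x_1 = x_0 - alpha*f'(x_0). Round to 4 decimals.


We compute the gradient at x_0 and apply the update.
f'(x) = 88*x - 47
f'(3.1243) = 88*3.1243 - 47 = 227.9384
x_1 = 3.1243 - 0.15*227.9384 = -31.0665


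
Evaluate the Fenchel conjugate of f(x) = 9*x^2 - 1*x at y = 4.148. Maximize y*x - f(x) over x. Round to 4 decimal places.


f*(y) = sup_x {y*x - a*x^2 - b*x} = sup_x {(y-b)*x - a*x^2}
FOC: (y - b) - 2a*x = 0 => x* = (y - b)/(2a)
x* = (4.148 + 1)/(2*9) = 0.286
f*(4.148) = (y-b)^2/(4a) = (4.148 + 1)^2/(4*9)
= 26.5019/36 = 0.7362


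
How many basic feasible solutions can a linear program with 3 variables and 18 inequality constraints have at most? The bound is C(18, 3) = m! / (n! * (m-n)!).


Each vertex corresponds to some choice of n active constraints out of m, so the number of vertices is at most C(m, n) = m! / (n!(m-n)!).
m = 18, n = 3
Numerator: 18 * 17 * 16
Denominator: 3! = 6
C(18, 3) = 816


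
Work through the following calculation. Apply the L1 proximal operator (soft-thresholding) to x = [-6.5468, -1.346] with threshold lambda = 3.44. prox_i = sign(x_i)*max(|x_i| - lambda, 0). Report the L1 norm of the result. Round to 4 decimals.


Soft-thresholding with lambda = 3.44:
prox(-6.5468) = sign(-6.5468)*max(|-6.5468| - 3.44, 0) = -3.1068
prox(-1.346) = sign(-1.346)*max(|-1.346| - 3.44, 0) = 0.0
prox(x) = [-3.1068, 0.0]
||prox(x)||_1 = 3.1068 + 0.0 = 3.1068


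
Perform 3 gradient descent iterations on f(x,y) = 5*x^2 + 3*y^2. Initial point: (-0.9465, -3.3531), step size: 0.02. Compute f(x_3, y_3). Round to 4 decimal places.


Gradient descent on f(x,y) = 5*x^2 + 3*y^2.
Starting point: (-0.9465, -3.3531), alpha = 0.02
Step 1: grad_x = 2*5*-0.9465 = -9.465, grad_y = 2*3*-3.3531 = -20.1186
  x_1 = -0.9465 - 0.02*-9.465 = -0.7572
  y_1 = -3.3531 - 0.02*-20.1186 = -2.9507
Step 2: grad_x = 2*5*-0.7572 = -7.572, grad_y = 2*3*-2.9507 = -17.7044
  x_2 = -0.7572 - 0.02*-7.572 = -0.6058
  y_2 = -2.9507 - 0.02*-17.7044 = -2.5966
Step 3: grad_x = 2*5*-0.6058 = -6.0576, grad_y = 2*3*-2.5966 = -15.5798
  x_3 = -0.6058 - 0.02*-6.0576 = -0.4846
  y_3 = -2.5966 - 0.02*-15.5798 = -2.285
f(-0.4846, -2.285) = 5*(-0.4846)^2 + 3*(-2.285)^2 = 16.8385


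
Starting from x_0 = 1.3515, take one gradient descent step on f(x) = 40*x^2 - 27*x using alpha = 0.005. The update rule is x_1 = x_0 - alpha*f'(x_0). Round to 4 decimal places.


We compute the gradient at x_0 and apply the update.
f'(x) = 80*x - 27
f'(1.3515) = 80*1.3515 - 27 = 81.12
x_1 = 1.3515 - 0.005*81.12 = 0.9459


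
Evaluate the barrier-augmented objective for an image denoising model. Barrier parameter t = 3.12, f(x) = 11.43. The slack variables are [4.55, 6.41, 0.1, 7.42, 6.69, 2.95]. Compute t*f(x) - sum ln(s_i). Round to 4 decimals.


Step 1: Compute log-barrier.
ln values: [1.5151, 1.8579, -2.3026, 2.0042, 1.9006, 1.0818]
phi = -(1.5151 + 1.8579 - 2.3026 + 2.0042 + 1.9006 + 1.0818) = -6.057
Step 2: Compute augmented objective.
t*f(x) = 3.12*11.43 = 35.6616
Total = 35.6616 - 6.057 = 29.6046


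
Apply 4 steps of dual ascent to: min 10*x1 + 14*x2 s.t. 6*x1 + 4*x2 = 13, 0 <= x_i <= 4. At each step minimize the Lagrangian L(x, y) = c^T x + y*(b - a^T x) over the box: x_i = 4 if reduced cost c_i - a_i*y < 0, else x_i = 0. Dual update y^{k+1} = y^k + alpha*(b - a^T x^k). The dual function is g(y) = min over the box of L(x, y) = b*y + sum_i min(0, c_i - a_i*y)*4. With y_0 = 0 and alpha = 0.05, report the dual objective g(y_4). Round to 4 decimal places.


Dual ascent for LP: min 10*x1 + 14*x2, 6*x1 + 4*x2 = 13, 0 <= x_i <= 4
Step 1: y^k = 0.0, reduced costs: (10.0, 14.0)
  x^k = (0.0, 0.0), subgradient = b - a^T x = 13.0
  y^{k+1} = 0.0 + 0.05*13.0 = 0.65
Step 2: y^k = 0.65, reduced costs: (6.1, 11.4)
  x^k = (0.0, 0.0), subgradient = b - a^T x = 13.0
  y^{k+1} = 0.65 + 0.05*13.0 = 1.3
Step 3: y^k = 1.3, reduced costs: (2.2, 8.8)
  x^k = (0.0, 0.0), subgradient = b - a^T x = 13.0
  y^{k+1} = 1.3 + 0.05*13.0 = 1.95
Step 4: y^k = 1.95, reduced costs: (-1.7, 6.2)
  x^k = (4.0, 0.0), subgradient = b - a^T x = -11.0
  y^{k+1} = 1.95 + 0.05*-11.0 = 1.4
Dual objective at y_4 = 1.4: reduced costs (1.6, 8.4), box minimizer x = (0.0, 0.0)
g(y_4) = b*y + (c1 - a1*y)*x1 + (c2 - a2*y)*x2 = 13*1.4 + 1.6*0.0 + 8.4*0.0 = 18.2 + 0.0 + 0.0 = 18.2


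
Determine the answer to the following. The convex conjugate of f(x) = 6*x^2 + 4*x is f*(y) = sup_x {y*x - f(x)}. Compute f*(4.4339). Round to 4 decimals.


f*(y) = sup_x {y*x - a*x^2 - b*x} = sup_x {(y-b)*x - a*x^2}
FOC: (y - b) - 2a*x = 0 => x* = (y - b)/(2a)
x* = (4.4339 - 4)/(2*6) = 0.0362
f*(4.4339) = (y-b)^2/(4a) = (4.4339 - 4)^2/(4*6)
= 0.1883/24 = 0.0078


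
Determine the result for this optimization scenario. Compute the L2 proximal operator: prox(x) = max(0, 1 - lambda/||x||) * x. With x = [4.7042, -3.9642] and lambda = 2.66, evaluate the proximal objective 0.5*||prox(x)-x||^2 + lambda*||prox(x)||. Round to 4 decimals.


Step 1: Compute ||x||.
||x|| = 6.1518
Step 2: Compute scaling factor.
scale = max(0, 1 - 2.66/6.1518) = 0.5676
Step 3: prox(x) = [2.6701, -2.2501]
||prox(x)|| = 3.4918
Step 4: Proximal objective.
0.5*||prox-x||^2 = 3.5378
lambda*||prox|| = 9.2882
Total = 12.8259


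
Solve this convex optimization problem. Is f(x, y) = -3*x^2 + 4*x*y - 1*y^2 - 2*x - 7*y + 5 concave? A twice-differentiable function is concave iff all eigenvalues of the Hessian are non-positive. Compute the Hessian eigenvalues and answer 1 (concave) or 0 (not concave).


The Hessian of f(x,y) = -3*x^2 + 4*x*y - 1*y^2 - 2*x - 7*y + 5 is:
H = [[-6, 4], [4, -2]]
Trace = -6 - 2 = -8
Determinant = -6*-2 - (4)^2 = -4
Discriminant = (-8)^2 - 4*-4 = 80.0
Eigenvalues: lambda_1 = -8.4721, lambda_2 = 0.4721
The function is not concave.

0


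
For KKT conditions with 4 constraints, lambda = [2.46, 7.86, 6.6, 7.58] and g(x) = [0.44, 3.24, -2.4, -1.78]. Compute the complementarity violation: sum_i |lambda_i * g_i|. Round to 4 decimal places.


KKT complementary slackness check:
lambda_1 * g_1 = 2.46 * 0.44 = 1.0824
lambda_2 * g_2 = 7.86 * 3.24 = 25.4664
lambda_3 * g_3 = 6.6 * -2.4 = -15.84
lambda_4 * g_4 = 7.58 * -1.78 = -13.4924
Total violation = 1.0824 + 25.4664 + 15.84 + 13.4924 = 55.8812


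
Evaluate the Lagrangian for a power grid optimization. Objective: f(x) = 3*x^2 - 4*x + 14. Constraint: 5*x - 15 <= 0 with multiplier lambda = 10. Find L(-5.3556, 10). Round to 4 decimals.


Step 1: Evaluate f(x).
f(-5.3556) = 3*(-5.3556)^2 - 4*(-5.3556) + 14 = 121.4698
Step 2: Evaluate g(x).
g(-5.3556) = 5*-5.3556 - 15 = -41.778
Step 3: Compute Lagrangian.
L = 121.4698 + 10*-41.778 = -296.3102


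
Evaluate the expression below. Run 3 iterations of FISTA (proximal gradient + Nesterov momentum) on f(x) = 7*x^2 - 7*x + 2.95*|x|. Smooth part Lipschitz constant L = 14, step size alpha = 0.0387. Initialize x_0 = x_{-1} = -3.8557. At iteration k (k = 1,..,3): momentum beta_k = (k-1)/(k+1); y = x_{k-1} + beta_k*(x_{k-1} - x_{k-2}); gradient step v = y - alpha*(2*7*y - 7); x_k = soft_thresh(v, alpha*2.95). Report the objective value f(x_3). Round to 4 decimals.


FISTA on f(x) = 7*x^2 - 7*x + 2.95*|x|
L = 14, alpha = 0.0387
Iteration 1: beta = 0.0, y = -3.8557 + 0.0*(-3.8557 + 3.8557) = -3.8557
  grad(y) = -60.9798, v = y - alpha*grad = -1.4958
  prox(v) = soft_thresh(-1.4958, 0.1142) = -1.3816
Iteration 2: beta = 0.3333, y = -1.3816 + 0.3333*(-1.3816 + 3.8557) = -0.5569
  grad(y) = -14.7969, v = y - alpha*grad = 0.0157
  prox(v) = soft_thresh(0.0157, 0.1142) = 0.0
Iteration 3: beta = 0.5, y = 0.0 + 0.5*(0.0 + 1.3816) = 0.6908
  grad(y) = 2.6713, v = y - alpha*grad = 0.5874
  prox(v) = soft_thresh(0.5874, 0.1142) = 0.4733
f(x_3) = 7*0.4733^2 - 7*0.4733 + 2.95*|0.4733| = -0.3489


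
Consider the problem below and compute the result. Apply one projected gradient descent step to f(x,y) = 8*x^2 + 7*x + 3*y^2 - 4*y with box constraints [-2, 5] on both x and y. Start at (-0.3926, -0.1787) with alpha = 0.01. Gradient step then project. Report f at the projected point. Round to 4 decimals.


Step 1: Compute gradient at (-0.3926, -0.1787).
grad_x = 2*8*-0.3926 + 7 = 0.7184
grad_y = 2*3*-0.1787 - 4 = -5.0722
Step 2: Gradient step.
x_raw = -0.3926 - 0.01*0.7184 = -0.3998
y_raw = -0.1787 - 0.01*-5.0722 = -0.128
Step 3: Project onto [-2, 5].
x_proj = clip(-0.3998) = -0.3998
y_proj = clip(-0.128) = -0.128
Step 4: Evaluate f.
f(-0.3998, -0.128) = -0.9588


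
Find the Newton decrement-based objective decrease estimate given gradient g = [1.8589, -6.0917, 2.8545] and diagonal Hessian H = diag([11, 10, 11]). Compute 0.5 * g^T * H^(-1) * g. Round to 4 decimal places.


Step 1: H is diagonal, so H^(-1) * g = [0.169, -0.6092, 0.2595].
Step 2: g^T H^(-1) g = sum_i g_i^2 / H_ii
  = (1.8589)^2/11 + (-6.0917)^2/10 + (2.8545)^2/11
  = 0.3141 + 3.7109 + 0.7407 = 4.7658
Step 3: Objective decrease = 0.5 * g^T H^(-1) g = 2.3829


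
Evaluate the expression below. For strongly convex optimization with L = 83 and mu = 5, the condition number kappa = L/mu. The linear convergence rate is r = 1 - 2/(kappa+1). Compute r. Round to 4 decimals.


Step 1: Compute the condition number.
kappa = L/mu = 83/5 = 16.6
Step 2: Compute the convergence rate.
r = 1 - 2/(kappa + 1) = 1 - 2*mu/(L + mu) = (L - mu)/(L + mu) = 78/88 = 0.8864


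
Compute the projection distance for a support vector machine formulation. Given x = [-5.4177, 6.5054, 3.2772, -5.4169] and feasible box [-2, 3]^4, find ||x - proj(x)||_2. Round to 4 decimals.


Project each component onto [-2, 3].
clip(-5.4177) = -2.0, clip(6.5054) = 3.0, clip(3.2772) = 3.0, clip(-5.4169) = -2.0
Projection = [-2.0, 3.0, 3.0, -2.0]
Squared diffs: [11.6807, 12.2878, 0.0768, 11.6752]
Distance = sqrt(35.7205) = 5.9767


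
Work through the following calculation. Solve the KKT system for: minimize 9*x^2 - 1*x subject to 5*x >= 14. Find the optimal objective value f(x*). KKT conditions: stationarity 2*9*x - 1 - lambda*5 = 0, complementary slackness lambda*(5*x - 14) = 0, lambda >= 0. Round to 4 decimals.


Step 1: Try lambda = 0 (constraint inactive).
x_unc = 1/(2*9) = 0.0556
Check: 5*0.0556 = 0.278 < 14 -- violated!
Step 2: Constraint must be active: 5*x = 14
x* = 14/5 = 2.8
lambda = (2*9*2.8 - 1)/5 = 9.88
Step 3: Compute optimal value.
f(x*) = 9*2.8^2 - 1*2.8 = 67.76


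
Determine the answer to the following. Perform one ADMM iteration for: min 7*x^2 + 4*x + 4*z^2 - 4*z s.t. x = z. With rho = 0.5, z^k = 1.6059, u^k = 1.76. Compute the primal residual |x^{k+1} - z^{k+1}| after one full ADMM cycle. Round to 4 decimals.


ADMM iteration with rho = 0.5, z^k = 1.6059, u^k = 1.76
Step 1: x-update.
Minimize 7*x^2 + 4*x + (0.5/2)*(x - 1.6059 + 1.76)^2
FOC: (2*7 + 0.5)*x = -4 + 0.5*(1.6059 - 1.76)
x^{k+1} = -0.2812
Step 2: z-update.
Minimize 4*z^2 - 4*z + (0.5/2)*(-0.2812 - z + 1.76)^2
FOC: (2*4 + 0.5)*z = 4 + 0.5*(-0.2812 + 1.76)
z^{k+1} = 0.5576
Step 3: u-update.
u^{k+1} = 1.76 - 0.2812 - 0.5576 = 0.9212
Step 4: Primal residual = |-0.2812 - 0.5576| = 0.8388


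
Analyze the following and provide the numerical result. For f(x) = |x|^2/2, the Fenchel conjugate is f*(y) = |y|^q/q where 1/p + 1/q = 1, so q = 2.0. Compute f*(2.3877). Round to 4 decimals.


The conjugate exponent q satisfies 1/p + 1/q = 1.
p = 2, so q = 2/(2 - 1) = 2.0
|y|^q = 2.3877^2.0 = 5.7011
f*(2.3877) = 5.7011 / 2.0 = 2.8506


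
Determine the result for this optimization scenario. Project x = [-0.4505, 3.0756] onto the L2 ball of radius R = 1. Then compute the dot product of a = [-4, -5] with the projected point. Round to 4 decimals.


Step 1: Compute ||x|| (intermediates to 6 decimals).
||x|| = sqrt((-0.4505)^2 + 3.0756^2) = 3.108419
Step 2: Project.
Since ||x|| > R, scale = R/||x|| = 1/3.108419 = 0.321707, proj(x) = scale * x
proj(x) = [-0.144929, 0.989442]
Step 3: Dot product.
a^T * proj(x) = -4*(-0.144929) - 5*0.989442 = -4.3675


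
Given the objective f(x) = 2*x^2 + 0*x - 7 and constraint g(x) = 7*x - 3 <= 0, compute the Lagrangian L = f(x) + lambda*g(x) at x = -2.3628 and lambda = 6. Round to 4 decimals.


Step 1: Evaluate f(x).
f(-2.3628) = 2*(-2.3628)^2 + 0*(-2.3628) - 7 = 4.1656
Step 2: Evaluate g(x).
g(-2.3628) = 7*-2.3628 - 3 = -19.5396
Step 3: Compute Lagrangian.
L = 4.1656 + 6*-19.5396 = -113.072


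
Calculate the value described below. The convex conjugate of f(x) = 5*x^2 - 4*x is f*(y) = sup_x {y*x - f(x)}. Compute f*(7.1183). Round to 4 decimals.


f*(y) = sup_x {y*x - a*x^2 - b*x} = sup_x {(y-b)*x - a*x^2}
FOC: (y - b) - 2a*x = 0 => x* = (y - b)/(2a)
x* = (7.1183 + 4)/(2*5) = 1.1118
f*(7.1183) = (y-b)^2/(4a) = (7.1183 + 4)^2/(4*5)
= 123.6166/20 = 6.1808


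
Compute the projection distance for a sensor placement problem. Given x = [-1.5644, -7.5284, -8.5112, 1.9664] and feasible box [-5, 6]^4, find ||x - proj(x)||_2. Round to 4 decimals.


Project each component onto [-5, 6].
clip(-1.5644) = -1.5644, clip(-7.5284) = -5.0, clip(-8.5112) = -5.0, clip(1.9664) = 1.9664
Projection = [-1.5644, -5.0, -5.0, 1.9664]
Squared diffs: [0.0, 6.3928, 12.3285, 0.0]
Distance = sqrt(18.7213) = 4.3268


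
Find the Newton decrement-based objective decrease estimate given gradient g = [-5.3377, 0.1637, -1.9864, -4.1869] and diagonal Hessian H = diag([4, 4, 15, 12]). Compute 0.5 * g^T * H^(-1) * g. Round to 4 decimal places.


Step 1: H is diagonal, so H^(-1) * g = [-1.3344, 0.0409, -0.1324, -0.3489].
Step 2: g^T H^(-1) g = sum_i g_i^2 / H_ii
  = (-5.3377)^2/4 + (0.1637)^2/4 + (-1.9864)^2/15 + (-4.1869)^2/12
  = 7.1228 + 0.0067 + 0.2631 + 1.4608 = 8.8534
Step 3: Objective decrease = 0.5 * g^T H^(-1) g = 4.4267


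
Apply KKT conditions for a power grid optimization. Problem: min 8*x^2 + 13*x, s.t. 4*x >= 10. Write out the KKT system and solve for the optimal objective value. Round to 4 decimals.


Step 1: Try lambda = 0 (constraint inactive).
x_unc = -13/(2*8) = -0.8125
Check: 4*-0.8125 = -3.25 < 10 -- violated!
Step 2: Constraint must be active: 4*x = 10
x* = 10/4 = 2.5
lambda = (2*8*2.5 + 13)/4 = 13.25
Step 3: Compute optimal value.
f(x*) = 8*2.5^2 + 13*2.5 = 82.5


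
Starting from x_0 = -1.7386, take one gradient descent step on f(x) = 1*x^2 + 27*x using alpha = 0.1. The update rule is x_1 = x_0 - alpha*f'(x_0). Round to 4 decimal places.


We compute the gradient at x_0 and apply the update.
f'(x) = 2*x + 27
f'(-1.7386) = 2*-1.7386 + 27 = 23.5228
x_1 = -1.7386 - 0.1*23.5228 = -4.0909


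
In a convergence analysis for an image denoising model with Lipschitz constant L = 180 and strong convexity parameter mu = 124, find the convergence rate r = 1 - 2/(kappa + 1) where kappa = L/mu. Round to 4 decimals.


Step 1: Compute the condition number.
kappa = L/mu = 180/124 = 1.4516
Step 2: Compute the convergence rate.
r = 1 - 2/(kappa + 1) = 1 - 2*mu/(L + mu) = (L - mu)/(L + mu) = 56/304 = 0.1842


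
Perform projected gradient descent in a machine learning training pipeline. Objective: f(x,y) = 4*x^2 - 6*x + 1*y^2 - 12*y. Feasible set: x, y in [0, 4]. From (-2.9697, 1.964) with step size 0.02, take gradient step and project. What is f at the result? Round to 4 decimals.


Step 1: Compute gradient at (-2.9697, 1.964).
grad_x = 2*4*-2.9697 - 6 = -29.7576
grad_y = 2*1*1.964 - 12 = -8.072
Step 2: Gradient step.
x_raw = -2.9697 - 0.02*-29.7576 = -2.3745
y_raw = 1.964 - 0.02*-8.072 = 2.1254
Step 3: Project onto [0, 4].
x_proj = clip(-2.3745) = 0.0
y_proj = clip(2.1254) = 2.1254
Step 4: Evaluate f.
f(0.0, 2.1254) = -20.9878


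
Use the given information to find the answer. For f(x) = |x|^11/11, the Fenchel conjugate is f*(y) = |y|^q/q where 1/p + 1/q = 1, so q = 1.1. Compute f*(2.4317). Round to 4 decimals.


The conjugate exponent q satisfies 1/p + 1/q = 1.
p = 11, so q = 11/(11 - 1) = 1.1
|y|^q = 2.4317^1.1 = 2.6577
f*(2.4317) = 2.6577 / 1.1 = 2.4161


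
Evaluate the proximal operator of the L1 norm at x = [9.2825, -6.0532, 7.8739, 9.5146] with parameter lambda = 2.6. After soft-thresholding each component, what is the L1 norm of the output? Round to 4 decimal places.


Soft-thresholding with lambda = 2.6:
prox(9.2825) = sign(9.2825)*max(|9.2825| - 2.6, 0) = 6.6825
prox(-6.0532) = sign(-6.0532)*max(|-6.0532| - 2.6, 0) = -3.4532
prox(7.8739) = sign(7.8739)*max(|7.8739| - 2.6, 0) = 5.2739
prox(9.5146) = sign(9.5146)*max(|9.5146| - 2.6, 0) = 6.9146
prox(x) = [6.6825, -3.4532, 5.2739, 6.9146]
||prox(x)||_1 = 6.6825 + 3.4532 + 5.2739 + 6.9146 = 22.3242


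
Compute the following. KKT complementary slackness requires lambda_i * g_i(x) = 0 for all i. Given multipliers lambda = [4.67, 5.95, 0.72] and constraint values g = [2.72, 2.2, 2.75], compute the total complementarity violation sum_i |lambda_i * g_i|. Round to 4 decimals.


KKT complementary slackness check:
lambda_1 * g_1 = 4.67 * 2.72 = 12.7024
lambda_2 * g_2 = 5.95 * 2.2 = 13.09
lambda_3 * g_3 = 0.72 * 2.75 = 1.98
Total violation = 12.7024 + 13.09 + 1.98 = 27.7724


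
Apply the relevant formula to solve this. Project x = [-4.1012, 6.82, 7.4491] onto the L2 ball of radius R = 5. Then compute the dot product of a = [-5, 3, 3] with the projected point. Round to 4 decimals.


Step 1: Compute ||x|| (intermediates to 6 decimals).
||x|| = sqrt((-4.1012)^2 + 6.82^2 + 7.4491^2) = 10.90052
Step 2: Project.
Since ||x|| > R, scale = R/||x|| = 5/10.90052 = 0.458694, proj(x) = scale * x
proj(x) = [-1.881196, 3.128293, 3.416857]
Step 3: Dot product.
a^T * proj(x) = -5*(-1.881196) + 3*3.128293 + 3*3.416857 = 29.0414


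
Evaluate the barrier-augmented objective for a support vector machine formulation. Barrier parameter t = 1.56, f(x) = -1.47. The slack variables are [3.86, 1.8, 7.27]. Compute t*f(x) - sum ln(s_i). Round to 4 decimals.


Step 1: Compute log-barrier.
ln values: [1.3507, 0.5878, 1.9838]
phi = -(1.3507 + 0.5878 + 1.9838) = -3.9222
Step 2: Compute augmented objective.
t*f(x) = 1.56*-1.47 = -2.2932
Total = -2.2932 - 3.9222 = -6.2154


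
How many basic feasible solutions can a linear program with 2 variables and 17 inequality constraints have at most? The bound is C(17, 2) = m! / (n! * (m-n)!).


Each vertex corresponds to some choice of n active constraints out of m, so the number of vertices is at most C(m, n) = m! / (n!(m-n)!).
m = 17, n = 2
Numerator: 17 * 16
Denominator: 2! = 2
C(17, 2) = 136


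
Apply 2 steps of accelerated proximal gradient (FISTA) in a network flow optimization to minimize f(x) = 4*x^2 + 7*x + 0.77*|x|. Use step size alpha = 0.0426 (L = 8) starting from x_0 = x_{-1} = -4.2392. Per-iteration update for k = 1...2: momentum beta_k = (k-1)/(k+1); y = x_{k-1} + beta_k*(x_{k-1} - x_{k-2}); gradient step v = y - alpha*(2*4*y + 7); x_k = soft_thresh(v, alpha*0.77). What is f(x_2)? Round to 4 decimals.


FISTA on f(x) = 4*x^2 + 7*x + 0.77*|x|
L = 8, alpha = 0.0426
Iteration 1: beta = 0.0, y = -4.2392 + 0.0*(-4.2392 + 4.2392) = -4.2392
  grad(y) = -26.9136, v = y - alpha*grad = -3.0927
  prox(v) = soft_thresh(-3.0927, 0.0328) = -3.0599
Iteration 2: beta = 0.3333, y = -3.0599 + 0.3333*(-3.0599 + 4.2392) = -2.6668
  grad(y) = -14.3342, v = y - alpha*grad = -2.0561
  prox(v) = soft_thresh(-2.0561, 0.0328) = -2.0233
f(x_2) = 4*(-2.0233)^2 + 7*(-2.0233) + 0.77*|-2.0233| = 3.7701


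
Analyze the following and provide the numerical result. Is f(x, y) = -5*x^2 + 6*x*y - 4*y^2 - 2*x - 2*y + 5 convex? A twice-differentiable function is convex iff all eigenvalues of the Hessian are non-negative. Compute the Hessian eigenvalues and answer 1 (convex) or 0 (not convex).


The Hessian of f(x,y) = -5*x^2 + 6*x*y - 4*y^2 - 2*x - 2*y + 5 is:
H = [[-10, 6], [6, -8]]
Trace = -10 - 8 = -18
Determinant = -10*-8 - (6)^2 = 44
Discriminant = (-18)^2 - 4*44 = 148.0
Eigenvalues: lambda_1 = -15.0828, lambda_2 = -2.9172
The function is not convex.

0


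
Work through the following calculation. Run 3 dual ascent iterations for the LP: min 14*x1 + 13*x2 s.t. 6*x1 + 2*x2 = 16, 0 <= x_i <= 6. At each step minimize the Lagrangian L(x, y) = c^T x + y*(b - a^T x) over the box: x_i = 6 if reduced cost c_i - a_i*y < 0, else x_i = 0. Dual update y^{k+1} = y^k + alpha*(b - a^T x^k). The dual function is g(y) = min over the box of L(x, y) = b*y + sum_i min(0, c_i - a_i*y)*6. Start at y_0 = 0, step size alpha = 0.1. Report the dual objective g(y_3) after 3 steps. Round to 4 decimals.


Dual ascent for LP: min 14*x1 + 13*x2, 6*x1 + 2*x2 = 16, 0 <= x_i <= 6
Step 1: y^k = 0.0, reduced costs: (14.0, 13.0)
  x^k = (0.0, 0.0), subgradient = b - a^T x = 16.0
  y^{k+1} = 0.0 + 0.1*16.0 = 1.6
Step 2: y^k = 1.6, reduced costs: (4.4, 9.8)
  x^k = (0.0, 0.0), subgradient = b - a^T x = 16.0
  y^{k+1} = 1.6 + 0.1*16.0 = 3.2
Step 3: y^k = 3.2, reduced costs: (-5.2, 6.6)
  x^k = (6.0, 0.0), subgradient = b - a^T x = -20.0
  y^{k+1} = 3.2 + 0.1*-20.0 = 1.2
Dual objective at y_3 = 1.2: reduced costs (6.8, 10.6), box minimizer x = (0.0, 0.0)
g(y_3) = b*y + (c1 - a1*y)*x1 + (c2 - a2*y)*x2 = 16*1.2 + 6.8*0.0 + 10.6*0.0 = 19.2 + 0.0 + 0.0 = 19.2


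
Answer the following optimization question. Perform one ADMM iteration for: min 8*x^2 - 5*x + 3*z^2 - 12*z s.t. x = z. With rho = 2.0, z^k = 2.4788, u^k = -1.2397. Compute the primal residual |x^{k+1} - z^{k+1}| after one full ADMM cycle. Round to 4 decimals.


ADMM iteration with rho = 2.0, z^k = 2.4788, u^k = -1.2397
Step 1: x-update.
Minimize 8*x^2 - 5*x + (2.0/2)*(x - 2.4788 - 1.2397)^2
FOC: (2*8 + 2.0)*x = 5 + 2.0*(2.4788 + 1.2397)
x^{k+1} = 0.6909
Step 2: z-update.
Minimize 3*z^2 - 12*z + (2.0/2)*(0.6909 - z - 1.2397)^2
FOC: (2*3 + 2.0)*z = 12 + 2.0*(0.6909 - 1.2397)
z^{k+1} = 1.3628
Step 3: u-update.
u^{k+1} = -1.2397 + 0.6909 - 1.3628 = -1.9116
Step 4: Primal residual = |0.6909 - 1.3628| = 0.6719


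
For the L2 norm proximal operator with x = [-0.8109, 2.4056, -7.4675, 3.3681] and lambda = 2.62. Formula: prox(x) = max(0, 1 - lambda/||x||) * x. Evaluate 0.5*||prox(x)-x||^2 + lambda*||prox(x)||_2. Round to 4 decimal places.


Step 1: Compute ||x||.
||x|| = 8.5763
Step 2: Compute scaling factor.
scale = max(0, 1 - 2.62/8.5763) = 0.6945
Step 3: prox(x) = [-0.5632, 1.6707, -5.1862, 2.3392]
||prox(x)|| = 5.9563
Step 4: Proximal objective.
0.5*||prox-x||^2 = 3.4322
lambda*||prox|| = 15.6055
Total = 19.0376


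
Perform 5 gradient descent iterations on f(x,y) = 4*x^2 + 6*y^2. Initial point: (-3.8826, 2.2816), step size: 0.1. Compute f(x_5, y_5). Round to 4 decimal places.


Gradient descent on f(x,y) = 4*x^2 + 6*y^2.
Starting point: (-3.8826, 2.2816), alpha = 0.1
Step 1: grad_x = 2*4*-3.8826 = -31.0608, grad_y = 2*6*2.2816 = 27.3792
  x_1 = -3.8826 - 0.1*-31.0608 = -0.7765
  y_1 = 2.2816 - 0.1*27.3792 = -0.4563
Step 2: grad_x = 2*4*-0.7765 = -6.2122, grad_y = 2*6*-0.4563 = -5.4758
  x_2 = -0.7765 - 0.1*-6.2122 = -0.1553
  y_2 = -0.4563 - 0.1*-5.4758 = 0.0913
Step 3: grad_x = 2*4*-0.1553 = -1.2424, grad_y = 2*6*0.0913 = 1.0952
  x_3 = -0.1553 - 0.1*-1.2424 = -0.0311
  y_3 = 0.0913 - 0.1*1.0952 = -0.0183
Step 4: grad_x = 2*4*-0.0311 = -0.2485, grad_y = 2*6*-0.0183 = -0.219
  x_4 = -0.0311 - 0.1*-0.2485 = -0.0062
  y_4 = -0.0183 - 0.1*-0.219 = 0.0037
Step 5: grad_x = 2*4*-0.0062 = -0.0497, grad_y = 2*6*0.0037 = 0.0438
  x_5 = -0.0062 - 0.1*-0.0497 = -0.0012
  y_5 = 0.0037 - 0.1*0.0438 = -0.0007
f(-0.0012, -0.0007) = 4*(-0.0012)^2 + 6*(-0.0007)^2 = 0.0


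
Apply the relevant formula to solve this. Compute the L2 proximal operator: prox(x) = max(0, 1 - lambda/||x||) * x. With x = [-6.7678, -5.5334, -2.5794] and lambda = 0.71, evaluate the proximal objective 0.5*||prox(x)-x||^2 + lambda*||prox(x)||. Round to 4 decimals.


Step 1: Compute ||x||.
||x|| = 9.1145
Step 2: Compute scaling factor.
scale = max(0, 1 - 0.71/9.1145) = 0.9221
Step 3: prox(x) = [-6.2406, -5.1024, -2.3785]
||prox(x)|| = 8.4045
Step 4: Proximal objective.
0.5*||prox-x||^2 = 0.2521
lambda*||prox|| = 5.9672
Total = 6.2193


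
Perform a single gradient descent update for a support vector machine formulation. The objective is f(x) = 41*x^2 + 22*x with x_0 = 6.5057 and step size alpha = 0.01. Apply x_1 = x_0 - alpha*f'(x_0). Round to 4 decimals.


We compute the gradient at x_0 and apply the update.
f'(x) = 82*x + 22
f'(6.5057) = 82*6.5057 + 22 = 555.4674
x_1 = 6.5057 - 0.01*555.4674 = 0.951


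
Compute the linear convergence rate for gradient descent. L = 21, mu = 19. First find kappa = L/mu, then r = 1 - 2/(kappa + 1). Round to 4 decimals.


Step 1: Compute the condition number.
kappa = L/mu = 21/19 = 1.1053
Step 2: Compute the convergence rate.
r = 1 - 2/(kappa + 1) = 1 - 2*mu/(L + mu) = (L - mu)/(L + mu) = 2/40 = 0.05


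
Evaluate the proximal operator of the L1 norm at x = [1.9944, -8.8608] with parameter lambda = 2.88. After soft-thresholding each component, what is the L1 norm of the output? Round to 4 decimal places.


Soft-thresholding with lambda = 2.88:
prox(1.9944) = sign(1.9944)*max(|1.9944| - 2.88, 0) = 0.0
prox(-8.8608) = sign(-8.8608)*max(|-8.8608| - 2.88, 0) = -5.9808
prox(x) = [0.0, -5.9808]
||prox(x)||_1 = 0.0 + 5.9808 = 5.9808


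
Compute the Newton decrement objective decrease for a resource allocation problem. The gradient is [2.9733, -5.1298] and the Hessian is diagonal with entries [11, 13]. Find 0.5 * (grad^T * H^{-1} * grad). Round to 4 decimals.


Step 1: H is diagonal, so H^(-1) * g = [0.2703, -0.3946].
Step 2: g^T H^(-1) g = sum_i g_i^2 / H_ii
  = (2.9733)^2/11 + (-5.1298)^2/13
  = 0.8037 + 2.0242 = 2.8279
Step 3: Objective decrease = 0.5 * g^T H^(-1) g = 1.414


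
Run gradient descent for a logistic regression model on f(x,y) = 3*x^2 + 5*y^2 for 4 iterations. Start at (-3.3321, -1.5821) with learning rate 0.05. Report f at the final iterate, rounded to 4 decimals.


Gradient descent on f(x,y) = 3*x^2 + 5*y^2.
Starting point: (-3.3321, -1.5821), alpha = 0.05
Step 1: grad_x = 2*3*-3.3321 = -19.9926, grad_y = 2*5*-1.5821 = -15.821
  x_1 = -3.3321 - 0.05*-19.9926 = -2.3325
  y_1 = -1.5821 - 0.05*-15.821 = -0.7911
Step 2: grad_x = 2*3*-2.3325 = -13.9948, grad_y = 2*5*-0.7911 = -7.9105
  x_2 = -2.3325 - 0.05*-13.9948 = -1.6327
  y_2 = -0.7911 - 0.05*-7.9105 = -0.3955
Step 3: grad_x = 2*3*-1.6327 = -9.7964, grad_y = 2*5*-0.3955 = -3.9553
  x_3 = -1.6327 - 0.05*-9.7964 = -1.1429
  y_3 = -0.3955 - 0.05*-3.9553 = -0.1978
Step 4: grad_x = 2*3*-1.1429 = -6.8575, grad_y = 2*5*-0.1978 = -1.9776
  x_4 = -1.1429 - 0.05*-6.8575 = -0.8
  y_4 = -0.1978 - 0.05*-1.9776 = -0.0989
f(-0.8, -0.0989) = 3*(-0.8)^2 + 5*(-0.0989)^2 = 1.9691


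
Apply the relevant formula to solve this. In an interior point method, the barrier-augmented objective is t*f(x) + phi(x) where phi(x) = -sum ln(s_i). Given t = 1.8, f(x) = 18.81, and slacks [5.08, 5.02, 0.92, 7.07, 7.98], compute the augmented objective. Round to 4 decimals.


Step 1: Compute log-barrier.
ln values: [1.6253, 1.6134, -0.0834, 1.9559, 2.0769]
phi = -(1.6253 + 1.6134 - 0.0834 + 1.9559 + 2.0769) = -7.1882
Step 2: Compute augmented objective.
t*f(x) = 1.8*18.81 = 33.858
Total = 33.858 - 7.1882 = 26.6698


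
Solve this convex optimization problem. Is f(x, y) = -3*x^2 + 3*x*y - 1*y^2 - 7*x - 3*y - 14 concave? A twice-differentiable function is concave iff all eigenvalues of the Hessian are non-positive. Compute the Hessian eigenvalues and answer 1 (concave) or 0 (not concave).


The Hessian of f(x,y) = -3*x^2 + 3*x*y - 1*y^2 - 7*x - 3*y - 14 is:
H = [[-6, 3], [3, -2]]
Trace = -6 - 2 = -8
Determinant = -6*-2 - (3)^2 = 3
Discriminant = (-8)^2 - 4*3 = 52.0
Eigenvalues: lambda_1 = -7.6056, lambda_2 = -0.3944
The function is concave.

1


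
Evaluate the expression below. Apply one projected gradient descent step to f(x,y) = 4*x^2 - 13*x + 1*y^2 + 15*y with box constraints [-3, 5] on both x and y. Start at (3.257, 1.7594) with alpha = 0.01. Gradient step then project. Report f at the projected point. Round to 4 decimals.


Step 1: Compute gradient at (3.257, 1.7594).
grad_x = 2*4*3.257 - 13 = 13.056
grad_y = 2*1*1.7594 + 15 = 18.5188
Step 2: Gradient step.
x_raw = 3.257 - 0.01*13.056 = 3.1264
y_raw = 1.7594 - 0.01*18.5188 = 1.5742
Step 3: Project onto [-3, 5].
x_proj = clip(3.1264) = 3.1264
y_proj = clip(1.5742) = 1.5742
Step 4: Evaluate f.
f(3.1264, 1.5742) = 24.5461


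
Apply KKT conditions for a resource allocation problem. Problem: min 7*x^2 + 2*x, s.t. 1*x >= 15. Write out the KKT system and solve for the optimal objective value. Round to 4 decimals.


Step 1: Try lambda = 0 (constraint inactive).
x_unc = -2/(2*7) = -0.1429
Check: 1*-0.1429 = -0.1429 < 15 -- violated!
Step 2: Constraint must be active: 1*x = 15
x* = 15/1 = 15.0
lambda = (2*7*15.0 + 2)/1 = 212.0
Step 3: Compute optimal value.
f(x*) = 7*15.0^2 + 2*15.0 = 1605.0
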